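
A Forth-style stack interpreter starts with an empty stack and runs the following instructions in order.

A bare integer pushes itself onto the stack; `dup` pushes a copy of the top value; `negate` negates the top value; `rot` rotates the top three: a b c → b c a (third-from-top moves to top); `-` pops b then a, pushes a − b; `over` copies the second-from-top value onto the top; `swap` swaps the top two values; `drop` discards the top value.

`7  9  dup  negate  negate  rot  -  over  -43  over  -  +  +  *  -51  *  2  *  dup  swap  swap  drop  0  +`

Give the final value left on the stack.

7      -> 7
9      -> 7 9
dup    -> 7 9 9
negate -> 7 9 -9
negate -> 7 9 9
rot    -> 9 9 7
-      -> 9 2
over   -> 9 2 9
-43    -> 9 2 9 -43
over   -> 9 2 9 -43 9
-      -> 9 2 9 -52
+      -> 9 2 -43
+      -> 9 -41
*      -> -369
-51    -> -369 -51
*      -> 18819
2      -> 18819 2
*      -> 37638
dup    -> 37638 37638
swap   -> 37638 37638
swap   -> 37638 37638
drop   -> 37638
0      -> 37638 0
+      -> 37638

37638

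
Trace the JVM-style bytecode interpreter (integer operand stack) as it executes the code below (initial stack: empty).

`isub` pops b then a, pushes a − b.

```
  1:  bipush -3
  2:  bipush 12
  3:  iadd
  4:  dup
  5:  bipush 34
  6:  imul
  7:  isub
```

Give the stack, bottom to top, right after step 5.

bipush -3 -> [-3]
bipush 12 -> [-3, 12]
iadd      -> [9]
dup       -> [9, 9]
bipush 34 -> [9, 9, 34]

[9, 9, 34]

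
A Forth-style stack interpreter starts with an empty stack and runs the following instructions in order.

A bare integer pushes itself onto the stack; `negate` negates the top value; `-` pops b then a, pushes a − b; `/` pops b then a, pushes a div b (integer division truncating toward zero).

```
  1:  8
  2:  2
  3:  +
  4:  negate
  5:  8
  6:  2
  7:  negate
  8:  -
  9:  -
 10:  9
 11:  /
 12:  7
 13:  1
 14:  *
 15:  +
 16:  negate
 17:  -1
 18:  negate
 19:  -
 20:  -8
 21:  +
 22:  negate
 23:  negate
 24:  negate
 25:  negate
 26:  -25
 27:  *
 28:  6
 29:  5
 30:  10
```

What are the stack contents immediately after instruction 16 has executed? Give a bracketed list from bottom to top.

8      → [8]
2      → [8, 2]
+      → [10]
negate → [-10]
8      → [-10, 8]
2      → [-10, 8, 2]
negate → [-10, 8, -2]
-      → [-10, 10]
-      → [-20]
9      → [-20, 9]
/      → [-2]
7      → [-2, 7]
1      → [-2, 7, 1]
*      → [-2, 7]
+      → [5]
negate → [-5]

[-5]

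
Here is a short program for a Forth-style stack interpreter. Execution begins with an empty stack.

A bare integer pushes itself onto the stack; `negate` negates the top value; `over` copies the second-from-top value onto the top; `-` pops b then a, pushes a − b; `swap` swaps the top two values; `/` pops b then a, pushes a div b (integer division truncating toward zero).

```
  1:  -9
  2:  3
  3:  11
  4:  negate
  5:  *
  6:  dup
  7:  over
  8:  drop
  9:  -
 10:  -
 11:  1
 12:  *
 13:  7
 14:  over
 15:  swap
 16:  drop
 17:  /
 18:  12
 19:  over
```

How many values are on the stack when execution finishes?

3

-9     -> [-9]
3      -> [-9, 3]
11     -> [-9, 3, 11]
negate -> [-9, 3, -11]
*      -> [-9, -33]
dup    -> [-9, -33, -33]
over   -> [-9, -33, -33, -33]
drop   -> [-9, -33, -33]
-      -> [-9, 0]
-      -> [-9]
1      -> [-9, 1]
*      -> [-9]
7      -> [-9, 7]
over   -> [-9, 7, -9]
swap   -> [-9, -9, 7]
drop   -> [-9, -9]
/      -> [1]
12     -> [1, 12]
over   -> [1, 12, 1]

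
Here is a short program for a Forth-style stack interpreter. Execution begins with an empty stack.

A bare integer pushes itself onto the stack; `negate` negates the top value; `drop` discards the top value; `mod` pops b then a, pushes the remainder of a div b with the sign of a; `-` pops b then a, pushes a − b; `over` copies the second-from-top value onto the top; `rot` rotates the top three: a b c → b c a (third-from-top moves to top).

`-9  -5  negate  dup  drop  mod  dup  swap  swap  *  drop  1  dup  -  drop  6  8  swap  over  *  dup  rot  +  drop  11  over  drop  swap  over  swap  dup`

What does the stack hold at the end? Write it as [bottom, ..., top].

-9     → -9
-5     → -9 -5
negate → -9 5
dup    → -9 5 5
drop   → -9 5
mod    → -4
dup    → -4 -4
swap   → -4 -4
swap   → -4 -4
*      → 16
drop   → (empty)
1      → 1
dup    → 1 1
-      → 0
drop   → (empty)
6      → 6
8      → 6 8
swap   → 8 6
over   → 8 6 8
*      → 8 48
dup    → 8 48 48
rot    → 48 48 8
+      → 48 56
drop   → 48
11     → 48 11
over   → 48 11 48
drop   → 48 11
swap   → 11 48
over   → 11 48 11
swap   → 11 11 48
dup    → 11 11 48 48

[11, 11, 48, 48]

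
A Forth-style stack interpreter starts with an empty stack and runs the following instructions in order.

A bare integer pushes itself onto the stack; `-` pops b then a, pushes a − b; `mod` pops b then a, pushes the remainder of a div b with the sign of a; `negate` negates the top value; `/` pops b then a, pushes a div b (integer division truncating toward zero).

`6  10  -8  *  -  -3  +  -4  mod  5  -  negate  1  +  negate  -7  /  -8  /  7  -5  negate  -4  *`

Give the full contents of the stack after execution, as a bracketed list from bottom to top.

[0, 7, -20]

6      → 6
10     → 6 10
-8     → 6 10 -8
*      → 6 -80
-      → 86
-3     → 86 -3
+      → 83
-4     → 83 -4
mod    → 3
5      → 3 5
-      → -2
negate → 2
1      → 2 1
+      → 3
negate → -3
-7     → -3 -7
/      → 0
-8     → 0 -8
/      → 0
7      → 0 7
-5     → 0 7 -5
negate → 0 7 5
-4     → 0 7 5 -4
*      → 0 7 -20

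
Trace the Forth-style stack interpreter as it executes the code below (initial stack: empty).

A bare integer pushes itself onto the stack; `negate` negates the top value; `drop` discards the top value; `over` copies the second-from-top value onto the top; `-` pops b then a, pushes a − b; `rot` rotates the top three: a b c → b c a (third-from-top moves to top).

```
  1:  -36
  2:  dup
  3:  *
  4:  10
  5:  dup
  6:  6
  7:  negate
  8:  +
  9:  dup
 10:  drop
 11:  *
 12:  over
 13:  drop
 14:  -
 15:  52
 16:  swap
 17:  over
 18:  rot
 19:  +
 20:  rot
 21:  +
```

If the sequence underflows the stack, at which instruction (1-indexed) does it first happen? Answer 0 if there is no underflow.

20

-36    → -36
dup    → -36 -36
*      → 1296
10     → 1296 10
dup    → 1296 10 10
6      → 1296 10 10 6
negate → 1296 10 10 -6
+      → 1296 10 4
dup    → 1296 10 4 4
drop   → 1296 10 4
*      → 1296 40
over   → 1296 40 1296
drop   → 1296 40
-      → 1256
52     → 1256 52
swap   → 52 1256
over   → 52 1256 52
rot    → 1256 52 52
+      → 1256 104
rot  — needs 3 operands, stack has 2 → underflow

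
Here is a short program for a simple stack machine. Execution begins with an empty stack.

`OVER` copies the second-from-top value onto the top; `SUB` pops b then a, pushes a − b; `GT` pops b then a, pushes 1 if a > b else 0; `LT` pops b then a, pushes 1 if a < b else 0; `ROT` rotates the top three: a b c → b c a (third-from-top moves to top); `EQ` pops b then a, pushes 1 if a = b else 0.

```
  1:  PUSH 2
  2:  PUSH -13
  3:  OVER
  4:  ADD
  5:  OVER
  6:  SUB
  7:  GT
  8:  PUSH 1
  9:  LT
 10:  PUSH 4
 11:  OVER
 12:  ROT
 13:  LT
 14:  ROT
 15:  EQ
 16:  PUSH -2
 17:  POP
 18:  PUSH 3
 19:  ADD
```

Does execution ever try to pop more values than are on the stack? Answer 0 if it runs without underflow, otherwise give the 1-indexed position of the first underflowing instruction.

PUSH 2   : 2
PUSH -13 : 2 -13
OVER     : 2 -13 2
ADD      : 2 -11
OVER     : 2 -11 2
SUB      : 2 -13
GT       : 1
PUSH 1   : 1 1
LT       : 0
PUSH 4   : 0 4
OVER     : 0 4 0
ROT      : 4 0 0
LT       : 4 0
ROT  — needs 3 operands, stack has 2 → underflow

14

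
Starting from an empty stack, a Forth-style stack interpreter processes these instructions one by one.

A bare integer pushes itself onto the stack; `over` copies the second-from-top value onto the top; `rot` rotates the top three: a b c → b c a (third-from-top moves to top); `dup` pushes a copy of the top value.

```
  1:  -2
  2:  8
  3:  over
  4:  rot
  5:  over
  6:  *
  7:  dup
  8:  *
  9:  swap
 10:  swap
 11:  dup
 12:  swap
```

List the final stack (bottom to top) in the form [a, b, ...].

-2   -> -2
8    -> -2 8
over -> -2 8 -2
rot  -> 8 -2 -2
over -> 8 -2 -2 -2
*    -> 8 -2 4
dup  -> 8 -2 4 4
*    -> 8 -2 16
swap -> 8 16 -2
swap -> 8 -2 16
dup  -> 8 -2 16 16
swap -> 8 -2 16 16

[8, -2, 16, 16]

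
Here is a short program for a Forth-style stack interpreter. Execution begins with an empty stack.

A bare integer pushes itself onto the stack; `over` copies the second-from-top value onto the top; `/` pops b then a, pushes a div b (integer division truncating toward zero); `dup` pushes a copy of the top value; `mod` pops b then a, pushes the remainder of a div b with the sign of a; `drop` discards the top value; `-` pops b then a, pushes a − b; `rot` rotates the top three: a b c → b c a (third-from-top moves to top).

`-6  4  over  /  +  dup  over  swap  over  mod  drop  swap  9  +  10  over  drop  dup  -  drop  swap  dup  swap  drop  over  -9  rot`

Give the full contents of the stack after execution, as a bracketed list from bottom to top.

-6   : [-6]
4    : [-6, 4]
over : [-6, 4, -6]
/    : [-6, 0]
+    : [-6]
dup  : [-6, -6]
over : [-6, -6, -6]
swap : [-6, -6, -6]
over : [-6, -6, -6, -6]
mod  : [-6, -6, 0]
drop : [-6, -6]
swap : [-6, -6]
9    : [-6, -6, 9]
+    : [-6, 3]
10   : [-6, 3, 10]
over : [-6, 3, 10, 3]
drop : [-6, 3, 10]
dup  : [-6, 3, 10, 10]
-    : [-6, 3, 0]
drop : [-6, 3]
swap : [3, -6]
dup  : [3, -6, -6]
swap : [3, -6, -6]
drop : [3, -6]
over : [3, -6, 3]
-9   : [3, -6, 3, -9]
rot  : [3, 3, -9, -6]

[3, 3, -9, -6]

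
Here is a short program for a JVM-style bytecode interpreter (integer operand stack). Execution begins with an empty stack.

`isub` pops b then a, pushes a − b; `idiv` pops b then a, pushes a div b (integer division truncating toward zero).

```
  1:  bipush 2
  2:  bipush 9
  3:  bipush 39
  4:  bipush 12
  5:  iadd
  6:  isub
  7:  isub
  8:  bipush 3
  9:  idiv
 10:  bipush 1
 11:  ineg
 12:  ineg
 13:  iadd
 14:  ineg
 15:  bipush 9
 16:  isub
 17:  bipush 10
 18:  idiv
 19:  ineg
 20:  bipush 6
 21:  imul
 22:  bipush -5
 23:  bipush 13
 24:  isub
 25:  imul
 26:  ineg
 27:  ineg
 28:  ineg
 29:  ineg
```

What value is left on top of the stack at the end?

-216

bipush 2  -> [2]
bipush 9  -> [2, 9]
bipush 39 -> [2, 9, 39]
bipush 12 -> [2, 9, 39, 12]
iadd      -> [2, 9, 51]
isub      -> [2, -42]
isub      -> [44]
bipush 3  -> [44, 3]
idiv      -> [14]
bipush 1  -> [14, 1]
ineg      -> [14, -1]
ineg      -> [14, 1]
iadd      -> [15]
ineg      -> [-15]
bipush 9  -> [-15, 9]
isub      -> [-24]
bipush 10 -> [-24, 10]
idiv      -> [-2]
ineg      -> [2]
bipush 6  -> [2, 6]
imul      -> [12]
bipush -5 -> [12, -5]
bipush 13 -> [12, -5, 13]
isub      -> [12, -18]
imul      -> [-216]
ineg      -> [216]
ineg      -> [-216]
ineg      -> [216]
ineg      -> [-216]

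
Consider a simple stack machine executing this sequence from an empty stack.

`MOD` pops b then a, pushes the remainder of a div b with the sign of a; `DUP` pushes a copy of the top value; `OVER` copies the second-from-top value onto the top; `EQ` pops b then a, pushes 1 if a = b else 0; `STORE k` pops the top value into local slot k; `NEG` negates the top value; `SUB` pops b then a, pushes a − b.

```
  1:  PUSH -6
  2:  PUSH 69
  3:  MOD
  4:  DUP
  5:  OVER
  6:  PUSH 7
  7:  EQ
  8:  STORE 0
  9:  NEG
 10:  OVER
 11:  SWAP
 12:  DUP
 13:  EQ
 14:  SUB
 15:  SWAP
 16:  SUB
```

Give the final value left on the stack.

-1

PUSH -6 -> [-6]
PUSH 69 -> [-6, 69]
MOD     -> [-6]
DUP     -> [-6, -6]
OVER    -> [-6, -6, -6]
PUSH 7  -> [-6, -6, -6, 7]
EQ      -> [-6, -6, 0]
STORE 0 -> [-6, -6]
NEG     -> [-6, 6]
OVER    -> [-6, 6, -6]
SWAP    -> [-6, -6, 6]
DUP     -> [-6, -6, 6, 6]
EQ      -> [-6, -6, 1]
SUB     -> [-6, -7]
SWAP    -> [-7, -6]
SUB     -> [-1]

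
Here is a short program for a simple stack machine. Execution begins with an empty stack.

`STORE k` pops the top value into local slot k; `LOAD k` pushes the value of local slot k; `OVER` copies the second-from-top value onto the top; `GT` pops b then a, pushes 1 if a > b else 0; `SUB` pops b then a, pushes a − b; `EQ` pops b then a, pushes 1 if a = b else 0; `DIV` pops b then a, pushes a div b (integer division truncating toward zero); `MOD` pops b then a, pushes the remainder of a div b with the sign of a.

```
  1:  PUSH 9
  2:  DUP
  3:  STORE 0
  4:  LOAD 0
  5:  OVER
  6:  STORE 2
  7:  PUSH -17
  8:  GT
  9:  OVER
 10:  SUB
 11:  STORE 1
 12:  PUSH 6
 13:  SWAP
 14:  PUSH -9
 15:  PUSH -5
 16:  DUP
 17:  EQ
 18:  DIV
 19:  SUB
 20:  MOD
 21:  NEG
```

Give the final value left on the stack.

-6

PUSH 9    [9]
DUP       [9, 9]
STORE 0   [9]
LOAD 0    [9, 9]
OVER      [9, 9, 9]
STORE 2   [9, 9]
PUSH -17  [9, 9, -17]
GT        [9, 1]
OVER      [9, 1, 9]
SUB       [9, -8]
STORE 1   [9]
PUSH 6    [9, 6]
SWAP      [6, 9]
PUSH -9   [6, 9, -9]
PUSH -5   [6, 9, -9, -5]
DUP       [6, 9, -9, -5, -5]
EQ        [6, 9, -9, 1]
DIV       [6, 9, -9]
SUB       [6, 18]
MOD       [6]
NEG       [-6]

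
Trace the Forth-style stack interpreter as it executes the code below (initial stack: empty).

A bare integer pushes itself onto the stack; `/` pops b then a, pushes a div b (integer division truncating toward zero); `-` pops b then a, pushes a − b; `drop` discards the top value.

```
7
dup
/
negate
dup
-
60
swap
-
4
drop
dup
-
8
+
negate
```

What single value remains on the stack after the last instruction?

-8

7       [7]
dup     [7, 7]
/       [1]
negate  [-1]
dup     [-1, -1]
-       [0]
60      [0, 60]
swap    [60, 0]
-       [60]
4       [60, 4]
drop    [60]
dup     [60, 60]
-       [0]
8       [0, 8]
+       [8]
negate  [-8]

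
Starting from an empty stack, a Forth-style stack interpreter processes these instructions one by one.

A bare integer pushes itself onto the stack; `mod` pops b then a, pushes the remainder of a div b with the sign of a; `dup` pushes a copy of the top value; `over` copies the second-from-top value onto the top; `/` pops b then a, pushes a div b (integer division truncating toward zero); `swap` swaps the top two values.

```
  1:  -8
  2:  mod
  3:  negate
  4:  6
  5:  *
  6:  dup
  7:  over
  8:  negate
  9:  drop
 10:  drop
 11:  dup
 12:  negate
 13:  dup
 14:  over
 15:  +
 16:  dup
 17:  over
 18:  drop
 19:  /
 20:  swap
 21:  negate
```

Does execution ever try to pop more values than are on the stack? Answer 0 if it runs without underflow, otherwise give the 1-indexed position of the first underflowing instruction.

2

-8 -> [-8]
mod  — needs 2 operands, stack has 1 → underflow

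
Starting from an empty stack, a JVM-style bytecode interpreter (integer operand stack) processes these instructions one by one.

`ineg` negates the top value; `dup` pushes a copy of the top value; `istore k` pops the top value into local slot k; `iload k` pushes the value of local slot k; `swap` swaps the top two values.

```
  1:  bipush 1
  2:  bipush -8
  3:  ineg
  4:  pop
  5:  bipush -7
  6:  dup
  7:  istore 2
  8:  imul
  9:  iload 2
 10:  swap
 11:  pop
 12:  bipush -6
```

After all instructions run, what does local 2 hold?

-7

bipush 1  -> 1
bipush -8 -> 1 -8
ineg      -> 1 8
pop       -> 1
bipush -7 -> 1 -7
dup       -> 1 -7 -7
istore 2  -> 1 -7
imul      -> -7
iload 2   -> -7 -7
swap      -> -7 -7
pop       -> -7
bipush -6 -> -7 -6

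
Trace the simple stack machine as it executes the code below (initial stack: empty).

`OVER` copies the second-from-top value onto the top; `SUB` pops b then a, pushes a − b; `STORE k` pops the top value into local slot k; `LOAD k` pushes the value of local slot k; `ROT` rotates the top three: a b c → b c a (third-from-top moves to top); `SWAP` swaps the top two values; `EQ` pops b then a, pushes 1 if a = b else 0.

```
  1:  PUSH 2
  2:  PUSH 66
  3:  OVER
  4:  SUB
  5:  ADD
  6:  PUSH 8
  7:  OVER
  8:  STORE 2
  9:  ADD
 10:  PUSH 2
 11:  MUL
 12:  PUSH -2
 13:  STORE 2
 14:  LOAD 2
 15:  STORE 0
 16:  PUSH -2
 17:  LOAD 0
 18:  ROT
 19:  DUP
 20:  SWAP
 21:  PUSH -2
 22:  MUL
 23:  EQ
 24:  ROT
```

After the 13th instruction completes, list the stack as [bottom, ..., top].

PUSH 2   2
PUSH 66  2 66
OVER     2 66 2
SUB      2 64
ADD      66
PUSH 8   66 8
OVER     66 8 66
STORE 2  66 8
ADD      74
PUSH 2   74 2
MUL      148
PUSH -2  148 -2
STORE 2  148

[148]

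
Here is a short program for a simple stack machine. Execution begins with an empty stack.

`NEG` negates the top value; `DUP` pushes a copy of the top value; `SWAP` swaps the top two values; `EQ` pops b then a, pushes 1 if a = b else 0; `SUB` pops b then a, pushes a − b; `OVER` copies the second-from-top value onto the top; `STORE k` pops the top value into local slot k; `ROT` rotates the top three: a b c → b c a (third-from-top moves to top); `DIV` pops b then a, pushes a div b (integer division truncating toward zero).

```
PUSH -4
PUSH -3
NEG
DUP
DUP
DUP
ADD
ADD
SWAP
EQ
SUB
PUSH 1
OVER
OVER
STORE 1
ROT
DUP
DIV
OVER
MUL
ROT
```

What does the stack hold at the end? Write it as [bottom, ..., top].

PUSH -4 : [-4]
PUSH -3 : [-4, -3]
NEG     : [-4, 3]
DUP     : [-4, 3, 3]
DUP     : [-4, 3, 3, 3]
DUP     : [-4, 3, 3, 3, 3]
ADD     : [-4, 3, 3, 6]
ADD     : [-4, 3, 9]
SWAP    : [-4, 9, 3]
EQ      : [-4, 0]
SUB     : [-4]
PUSH 1  : [-4, 1]
OVER    : [-4, 1, -4]
OVER    : [-4, 1, -4, 1]
STORE 1 : [-4, 1, -4]
ROT     : [1, -4, -4]
DUP     : [1, -4, -4, -4]
DIV     : [1, -4, 1]
OVER    : [1, -4, 1, -4]
MUL     : [1, -4, -4]
ROT     : [-4, -4, 1]

[-4, -4, 1]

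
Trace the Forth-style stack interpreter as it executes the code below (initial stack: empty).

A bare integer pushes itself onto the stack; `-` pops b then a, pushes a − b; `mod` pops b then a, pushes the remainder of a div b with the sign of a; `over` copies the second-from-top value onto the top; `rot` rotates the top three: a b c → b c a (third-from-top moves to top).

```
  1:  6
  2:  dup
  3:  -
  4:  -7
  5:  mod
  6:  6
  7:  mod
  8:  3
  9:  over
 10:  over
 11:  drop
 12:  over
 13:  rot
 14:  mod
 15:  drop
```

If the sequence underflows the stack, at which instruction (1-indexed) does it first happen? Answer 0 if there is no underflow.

0

6     [6]
dup   [6, 6]
-     [0]
-7    [0, -7]
mod   [0]
6     [0, 6]
mod   [0]
3     [0, 3]
over  [0, 3, 0]
over  [0, 3, 0, 3]
drop  [0, 3, 0]
over  [0, 3, 0, 3]
rot   [0, 0, 3, 3]
mod   [0, 0, 0]
drop  [0, 0]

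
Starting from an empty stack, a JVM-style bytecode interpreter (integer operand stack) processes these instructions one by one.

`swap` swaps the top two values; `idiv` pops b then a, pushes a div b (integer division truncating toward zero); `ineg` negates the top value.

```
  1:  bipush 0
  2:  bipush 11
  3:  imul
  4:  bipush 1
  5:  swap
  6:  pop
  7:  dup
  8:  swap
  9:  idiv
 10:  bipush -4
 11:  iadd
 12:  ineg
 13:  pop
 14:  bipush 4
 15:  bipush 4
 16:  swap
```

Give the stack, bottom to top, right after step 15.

bipush 0  -> [0]
bipush 11 -> [0, 11]
imul      -> [0]
bipush 1  -> [0, 1]
swap      -> [1, 0]
pop       -> [1]
dup       -> [1, 1]
swap      -> [1, 1]
idiv      -> [1]
bipush -4 -> [1, -4]
iadd      -> [-3]
ineg      -> [3]
pop       -> []
bipush 4  -> [4]
bipush 4  -> [4, 4]

[4, 4]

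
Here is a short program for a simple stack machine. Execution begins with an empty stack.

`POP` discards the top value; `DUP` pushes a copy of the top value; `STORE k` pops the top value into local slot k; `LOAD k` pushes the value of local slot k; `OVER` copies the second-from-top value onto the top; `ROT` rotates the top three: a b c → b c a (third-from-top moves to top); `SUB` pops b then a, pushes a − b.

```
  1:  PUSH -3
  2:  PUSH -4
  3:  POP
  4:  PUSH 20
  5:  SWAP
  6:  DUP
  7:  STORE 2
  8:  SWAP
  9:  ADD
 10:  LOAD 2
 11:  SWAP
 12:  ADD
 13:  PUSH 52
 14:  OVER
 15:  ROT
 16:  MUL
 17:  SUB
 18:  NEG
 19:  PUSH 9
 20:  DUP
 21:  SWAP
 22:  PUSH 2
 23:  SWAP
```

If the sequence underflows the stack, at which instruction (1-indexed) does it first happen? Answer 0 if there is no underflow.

PUSH -3 → -3
PUSH -4 → -3 -4
POP     → -3
PUSH 20 → -3 20
SWAP    → 20 -3
DUP     → 20 -3 -3
STORE 2 → 20 -3
SWAP    → -3 20
ADD     → 17
LOAD 2  → 17 -3
SWAP    → -3 17
ADD     → 14
PUSH 52 → 14 52
OVER    → 14 52 14
ROT     → 52 14 14
MUL     → 52 196
SUB     → -144
NEG     → 144
PUSH 9  → 144 9
DUP     → 144 9 9
SWAP    → 144 9 9
PUSH 2  → 144 9 9 2
SWAP    → 144 9 2 9

0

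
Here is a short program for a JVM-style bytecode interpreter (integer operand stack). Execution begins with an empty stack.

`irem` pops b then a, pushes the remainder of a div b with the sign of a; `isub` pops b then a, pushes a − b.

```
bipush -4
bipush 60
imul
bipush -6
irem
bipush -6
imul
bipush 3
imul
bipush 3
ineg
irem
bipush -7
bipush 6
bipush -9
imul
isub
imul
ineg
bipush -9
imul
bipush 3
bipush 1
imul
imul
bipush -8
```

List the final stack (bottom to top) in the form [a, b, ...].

[0, -8]

bipush -4  [-4]
bipush 60  [-4, 60]
imul       [-240]
bipush -6  [-240, -6]
irem       [0]
bipush -6  [0, -6]
imul       [0]
bipush 3   [0, 3]
imul       [0]
bipush 3   [0, 3]
ineg       [0, -3]
irem       [0]
bipush -7  [0, -7]
bipush 6   [0, -7, 6]
bipush -9  [0, -7, 6, -9]
imul       [0, -7, -54]
isub       [0, 47]
imul       [0]
ineg       [0]
bipush -9  [0, -9]
imul       [0]
bipush 3   [0, 3]
bipush 1   [0, 3, 1]
imul       [0, 3]
imul       [0]
bipush -8  [0, -8]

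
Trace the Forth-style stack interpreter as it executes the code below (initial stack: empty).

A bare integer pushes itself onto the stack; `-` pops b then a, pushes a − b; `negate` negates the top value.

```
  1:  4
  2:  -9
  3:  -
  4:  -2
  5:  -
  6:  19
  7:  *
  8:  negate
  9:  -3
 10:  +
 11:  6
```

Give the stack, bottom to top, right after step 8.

[-285]

4       [4]
-9      [4, -9]
-       [13]
-2      [13, -2]
-       [15]
19      [15, 19]
*       [285]
negate  [-285]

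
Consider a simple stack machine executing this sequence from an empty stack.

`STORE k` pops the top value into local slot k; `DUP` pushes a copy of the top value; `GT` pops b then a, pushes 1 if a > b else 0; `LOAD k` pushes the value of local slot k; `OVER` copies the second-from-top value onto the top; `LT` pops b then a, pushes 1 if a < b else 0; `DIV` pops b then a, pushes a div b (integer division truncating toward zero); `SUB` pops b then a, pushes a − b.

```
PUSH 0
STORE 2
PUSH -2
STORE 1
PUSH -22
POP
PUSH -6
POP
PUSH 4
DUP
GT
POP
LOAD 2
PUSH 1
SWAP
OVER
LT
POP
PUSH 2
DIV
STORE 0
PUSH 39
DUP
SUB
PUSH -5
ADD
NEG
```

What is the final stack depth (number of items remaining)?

1

PUSH 0   → 0
STORE 2  → (empty)
PUSH -2  → -2
STORE 1  → (empty)
PUSH -22 → -22
POP      → (empty)
PUSH -6  → -6
POP      → (empty)
PUSH 4   → 4
DUP      → 4 4
GT       → 0
POP      → (empty)
LOAD 2   → 0
PUSH 1   → 0 1
SWAP     → 1 0
OVER     → 1 0 1
LT       → 1 1
POP      → 1
PUSH 2   → 1 2
DIV      → 0
STORE 0  → (empty)
PUSH 39  → 39
DUP      → 39 39
SUB      → 0
PUSH -5  → 0 -5
ADD      → -5
NEG      → 5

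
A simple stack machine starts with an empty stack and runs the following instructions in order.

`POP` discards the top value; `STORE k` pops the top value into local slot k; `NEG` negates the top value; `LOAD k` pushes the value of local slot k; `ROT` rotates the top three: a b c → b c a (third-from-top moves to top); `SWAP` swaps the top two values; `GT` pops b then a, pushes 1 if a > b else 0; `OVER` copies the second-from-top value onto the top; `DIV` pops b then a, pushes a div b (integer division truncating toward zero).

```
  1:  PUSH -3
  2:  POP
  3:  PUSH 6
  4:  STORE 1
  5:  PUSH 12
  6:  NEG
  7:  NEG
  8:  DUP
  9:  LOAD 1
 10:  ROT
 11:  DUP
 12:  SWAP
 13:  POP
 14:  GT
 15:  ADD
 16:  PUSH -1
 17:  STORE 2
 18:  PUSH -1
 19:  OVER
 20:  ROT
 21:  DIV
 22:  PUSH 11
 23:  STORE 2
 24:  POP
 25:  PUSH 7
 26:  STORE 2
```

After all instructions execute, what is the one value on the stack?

-1

PUSH -3 -> [-3]
POP     -> []
PUSH 6  -> [6]
STORE 1 -> []
PUSH 12 -> [12]
NEG     -> [-12]
NEG     -> [12]
DUP     -> [12, 12]
LOAD 1  -> [12, 12, 6]
ROT     -> [12, 6, 12]
DUP     -> [12, 6, 12, 12]
SWAP    -> [12, 6, 12, 12]
POP     -> [12, 6, 12]
GT      -> [12, 0]
ADD     -> [12]
PUSH -1 -> [12, -1]
STORE 2 -> [12]
PUSH -1 -> [12, -1]
OVER    -> [12, -1, 12]
ROT     -> [-1, 12, 12]
DIV     -> [-1, 1]
PUSH 11 -> [-1, 1, 11]
STORE 2 -> [-1, 1]
POP     -> [-1]
PUSH 7  -> [-1, 7]
STORE 2 -> [-1]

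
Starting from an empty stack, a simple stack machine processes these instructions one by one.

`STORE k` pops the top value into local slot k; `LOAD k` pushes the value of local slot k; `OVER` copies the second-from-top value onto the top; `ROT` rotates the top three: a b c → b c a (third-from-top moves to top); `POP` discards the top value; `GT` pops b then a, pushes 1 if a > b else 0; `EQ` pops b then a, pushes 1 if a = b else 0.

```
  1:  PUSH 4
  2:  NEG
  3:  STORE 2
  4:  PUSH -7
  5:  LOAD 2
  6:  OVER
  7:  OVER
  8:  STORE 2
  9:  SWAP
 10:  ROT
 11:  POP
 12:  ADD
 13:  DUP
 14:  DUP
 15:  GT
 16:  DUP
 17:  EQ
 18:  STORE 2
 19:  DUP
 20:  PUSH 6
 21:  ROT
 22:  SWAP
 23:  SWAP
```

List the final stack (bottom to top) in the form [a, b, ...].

[-11, 6, -11]

PUSH 4   4
NEG      -4
STORE 2  (empty)
PUSH -7  -7
LOAD 2   -7 -4
OVER     -7 -4 -7
OVER     -7 -4 -7 -4
STORE 2  -7 -4 -7
SWAP     -7 -7 -4
ROT      -7 -4 -7
POP      -7 -4
ADD      -11
DUP      -11 -11
DUP      -11 -11 -11
GT       -11 0
DUP      -11 0 0
EQ       -11 1
STORE 2  -11
DUP      -11 -11
PUSH 6   -11 -11 6
ROT      -11 6 -11
SWAP     -11 -11 6
SWAP     -11 6 -11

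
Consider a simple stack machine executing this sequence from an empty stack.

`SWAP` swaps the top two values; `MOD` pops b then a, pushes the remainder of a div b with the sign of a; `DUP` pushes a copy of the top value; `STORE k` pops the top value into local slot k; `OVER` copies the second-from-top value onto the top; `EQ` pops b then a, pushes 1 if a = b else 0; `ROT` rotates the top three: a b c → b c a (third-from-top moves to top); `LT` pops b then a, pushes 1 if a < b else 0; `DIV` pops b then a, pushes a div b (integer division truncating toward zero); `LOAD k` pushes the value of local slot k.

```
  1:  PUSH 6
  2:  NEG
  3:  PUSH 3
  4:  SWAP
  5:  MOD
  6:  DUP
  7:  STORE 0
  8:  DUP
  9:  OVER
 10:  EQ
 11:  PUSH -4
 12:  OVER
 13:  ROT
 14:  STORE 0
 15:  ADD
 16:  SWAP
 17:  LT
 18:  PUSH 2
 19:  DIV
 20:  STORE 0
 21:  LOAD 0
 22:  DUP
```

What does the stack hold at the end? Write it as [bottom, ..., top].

[0, 0]

PUSH 6  : 6
NEG     : -6
PUSH 3  : -6 3
SWAP    : 3 -6
MOD     : 3
DUP     : 3 3
STORE 0 : 3
DUP     : 3 3
OVER    : 3 3 3
EQ      : 3 1
PUSH -4 : 3 1 -4
OVER    : 3 1 -4 1
ROT     : 3 -4 1 1
STORE 0 : 3 -4 1
ADD     : 3 -3
SWAP    : -3 3
LT      : 1
PUSH 2  : 1 2
DIV     : 0
STORE 0 : (empty)
LOAD 0  : 0
DUP     : 0 0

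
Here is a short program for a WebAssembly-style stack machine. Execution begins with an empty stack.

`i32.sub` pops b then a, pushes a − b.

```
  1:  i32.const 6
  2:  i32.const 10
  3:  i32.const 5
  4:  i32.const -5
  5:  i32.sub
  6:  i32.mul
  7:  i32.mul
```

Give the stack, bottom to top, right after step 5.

i32.const 6  → 6
i32.const 10 → 6 10
i32.const 5  → 6 10 5
i32.const -5 → 6 10 5 -5
i32.sub      → 6 10 10

[6, 10, 10]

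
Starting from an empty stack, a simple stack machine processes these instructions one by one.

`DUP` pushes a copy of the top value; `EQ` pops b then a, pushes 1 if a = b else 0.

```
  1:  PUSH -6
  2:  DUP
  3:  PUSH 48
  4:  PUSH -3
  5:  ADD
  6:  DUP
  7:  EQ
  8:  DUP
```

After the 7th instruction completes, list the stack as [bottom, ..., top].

PUSH -6 → [-6]
DUP     → [-6, -6]
PUSH 48 → [-6, -6, 48]
PUSH -3 → [-6, -6, 48, -3]
ADD     → [-6, -6, 45]
DUP     → [-6, -6, 45, 45]
EQ      → [-6, -6, 1]

[-6, -6, 1]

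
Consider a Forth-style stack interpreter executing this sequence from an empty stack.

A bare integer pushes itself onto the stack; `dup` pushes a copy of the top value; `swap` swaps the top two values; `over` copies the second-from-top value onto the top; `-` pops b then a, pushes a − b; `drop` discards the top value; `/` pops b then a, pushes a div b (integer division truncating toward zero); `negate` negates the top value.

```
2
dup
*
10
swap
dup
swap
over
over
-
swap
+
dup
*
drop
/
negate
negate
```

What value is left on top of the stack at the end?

2      → [2]
dup    → [2, 2]
*      → [4]
10     → [4, 10]
swap   → [10, 4]
dup    → [10, 4, 4]
swap   → [10, 4, 4]
over   → [10, 4, 4, 4]
over   → [10, 4, 4, 4, 4]
-      → [10, 4, 4, 0]
swap   → [10, 4, 0, 4]
+      → [10, 4, 4]
dup    → [10, 4, 4, 4]
*      → [10, 4, 16]
drop   → [10, 4]
/      → [2]
negate → [-2]
negate → [2]

2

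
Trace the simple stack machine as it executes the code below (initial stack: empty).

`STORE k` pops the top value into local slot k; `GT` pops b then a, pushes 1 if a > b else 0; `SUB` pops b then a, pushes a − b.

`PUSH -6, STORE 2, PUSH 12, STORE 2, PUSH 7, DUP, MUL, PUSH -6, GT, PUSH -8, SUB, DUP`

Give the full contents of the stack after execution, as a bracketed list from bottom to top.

[9, 9]

PUSH -6 -> [-6]
STORE 2 -> []
PUSH 12 -> [12]
STORE 2 -> []
PUSH 7  -> [7]
DUP     -> [7, 7]
MUL     -> [49]
PUSH -6 -> [49, -6]
GT      -> [1]
PUSH -8 -> [1, -8]
SUB     -> [9]
DUP     -> [9, 9]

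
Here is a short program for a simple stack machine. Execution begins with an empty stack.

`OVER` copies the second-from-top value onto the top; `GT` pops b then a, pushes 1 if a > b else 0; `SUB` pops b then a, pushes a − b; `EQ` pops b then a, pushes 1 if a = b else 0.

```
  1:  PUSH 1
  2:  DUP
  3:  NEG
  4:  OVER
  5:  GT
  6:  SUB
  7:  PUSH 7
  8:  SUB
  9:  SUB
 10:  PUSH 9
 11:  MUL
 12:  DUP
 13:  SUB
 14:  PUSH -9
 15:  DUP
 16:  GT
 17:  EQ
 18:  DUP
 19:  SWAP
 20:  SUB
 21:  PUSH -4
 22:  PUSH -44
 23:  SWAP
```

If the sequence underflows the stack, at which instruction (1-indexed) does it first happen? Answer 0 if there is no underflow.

PUSH 1 → [1]
DUP    → [1, 1]
NEG    → [1, -1]
OVER   → [1, -1, 1]
GT     → [1, 0]
SUB    → [1]
PUSH 7 → [1, 7]
SUB    → [-6]
SUB  — needs 2 operands, stack has 1 → underflow

9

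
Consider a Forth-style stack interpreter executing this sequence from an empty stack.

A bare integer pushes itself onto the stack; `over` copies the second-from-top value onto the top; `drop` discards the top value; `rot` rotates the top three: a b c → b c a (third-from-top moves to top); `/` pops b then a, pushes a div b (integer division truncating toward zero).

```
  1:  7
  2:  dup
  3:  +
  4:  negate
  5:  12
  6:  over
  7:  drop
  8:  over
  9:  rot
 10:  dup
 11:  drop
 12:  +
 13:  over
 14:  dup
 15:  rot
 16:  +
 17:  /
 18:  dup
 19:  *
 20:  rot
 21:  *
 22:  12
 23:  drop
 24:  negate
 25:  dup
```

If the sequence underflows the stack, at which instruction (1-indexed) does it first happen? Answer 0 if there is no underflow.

20

7       7
dup     7 7
+       14
negate  -14
12      -14 12
over    -14 12 -14
drop    -14 12
over    -14 12 -14
rot     12 -14 -14
dup     12 -14 -14 -14
drop    12 -14 -14
+       12 -28
over    12 -28 12
dup     12 -28 12 12
rot     12 12 12 -28
+       12 12 -16
/       12 0
dup     12 0 0
*       12 0
rot  — needs 3 operands, stack has 2 → underflow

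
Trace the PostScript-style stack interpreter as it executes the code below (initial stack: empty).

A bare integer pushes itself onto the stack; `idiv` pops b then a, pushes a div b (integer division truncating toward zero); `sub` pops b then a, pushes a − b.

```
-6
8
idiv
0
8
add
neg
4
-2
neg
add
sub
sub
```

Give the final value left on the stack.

14

-6   → [-6]
8    → [-6, 8]
idiv → [0]
0    → [0, 0]
8    → [0, 0, 8]
add  → [0, 8]
neg  → [0, -8]
4    → [0, -8, 4]
-2   → [0, -8, 4, -2]
neg  → [0, -8, 4, 2]
add  → [0, -8, 6]
sub  → [0, -14]
sub  → [14]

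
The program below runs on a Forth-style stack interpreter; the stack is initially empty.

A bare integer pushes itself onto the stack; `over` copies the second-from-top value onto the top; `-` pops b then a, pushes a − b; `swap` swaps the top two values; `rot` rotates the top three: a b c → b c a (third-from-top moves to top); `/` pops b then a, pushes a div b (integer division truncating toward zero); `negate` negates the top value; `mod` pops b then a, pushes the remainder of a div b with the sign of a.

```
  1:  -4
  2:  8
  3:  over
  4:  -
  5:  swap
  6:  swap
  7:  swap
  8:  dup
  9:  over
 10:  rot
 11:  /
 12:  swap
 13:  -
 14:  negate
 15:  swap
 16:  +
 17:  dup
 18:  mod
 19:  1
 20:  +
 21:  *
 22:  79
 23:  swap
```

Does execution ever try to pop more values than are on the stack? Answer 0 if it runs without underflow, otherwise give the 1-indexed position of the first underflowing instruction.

-4     → [-4]
8      → [-4, 8]
over   → [-4, 8, -4]
-      → [-4, 12]
swap   → [12, -4]
swap   → [-4, 12]
swap   → [12, -4]
dup    → [12, -4, -4]
over   → [12, -4, -4, -4]
rot    → [12, -4, -4, -4]
/      → [12, -4, 1]
swap   → [12, 1, -4]
-      → [12, 5]
negate → [12, -5]
swap   → [-5, 12]
+      → [7]
dup    → [7, 7]
mod    → [0]
1      → [0, 1]
+      → [1]
*  — needs 2 operands, stack has 1 → underflow

21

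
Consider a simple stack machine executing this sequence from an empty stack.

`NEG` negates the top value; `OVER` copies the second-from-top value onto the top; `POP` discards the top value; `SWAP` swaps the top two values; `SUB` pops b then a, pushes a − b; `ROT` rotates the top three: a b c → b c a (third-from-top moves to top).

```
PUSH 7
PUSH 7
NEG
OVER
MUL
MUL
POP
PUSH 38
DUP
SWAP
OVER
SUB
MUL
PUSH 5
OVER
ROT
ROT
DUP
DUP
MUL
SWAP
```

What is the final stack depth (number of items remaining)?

4

PUSH 7  -> 7
PUSH 7  -> 7 7
NEG     -> 7 -7
OVER    -> 7 -7 7
MUL     -> 7 -49
MUL     -> -343
POP     -> (empty)
PUSH 38 -> 38
DUP     -> 38 38
SWAP    -> 38 38
OVER    -> 38 38 38
SUB     -> 38 0
MUL     -> 0
PUSH 5  -> 0 5
OVER    -> 0 5 0
ROT     -> 5 0 0
ROT     -> 0 0 5
DUP     -> 0 0 5 5
DUP     -> 0 0 5 5 5
MUL     -> 0 0 5 25
SWAP    -> 0 0 25 5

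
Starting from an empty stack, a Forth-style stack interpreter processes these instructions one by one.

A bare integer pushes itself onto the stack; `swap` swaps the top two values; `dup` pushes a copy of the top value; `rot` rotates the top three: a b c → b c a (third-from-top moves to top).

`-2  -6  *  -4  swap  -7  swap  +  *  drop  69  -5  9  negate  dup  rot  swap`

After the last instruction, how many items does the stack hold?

-2     : -2
-6     : -2 -6
*      : 12
-4     : 12 -4
swap   : -4 12
-7     : -4 12 -7
swap   : -4 -7 12
+      : -4 5
*      : -20
drop   : (empty)
69     : 69
-5     : 69 -5
9      : 69 -5 9
negate : 69 -5 -9
dup    : 69 -5 -9 -9
rot    : 69 -9 -9 -5
swap   : 69 -9 -5 -9

4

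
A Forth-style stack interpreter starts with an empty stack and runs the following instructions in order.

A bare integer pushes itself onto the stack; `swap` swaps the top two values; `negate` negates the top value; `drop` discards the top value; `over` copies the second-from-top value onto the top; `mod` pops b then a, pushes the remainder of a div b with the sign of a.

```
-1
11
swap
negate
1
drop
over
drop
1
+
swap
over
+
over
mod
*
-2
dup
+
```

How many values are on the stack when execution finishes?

2

-1     : [-1]
11     : [-1, 11]
swap   : [11, -1]
negate : [11, 1]
1      : [11, 1, 1]
drop   : [11, 1]
over   : [11, 1, 11]
drop   : [11, 1]
1      : [11, 1, 1]
+      : [11, 2]
swap   : [2, 11]
over   : [2, 11, 2]
+      : [2, 13]
over   : [2, 13, 2]
mod    : [2, 1]
*      : [2]
-2     : [2, -2]
dup    : [2, -2, -2]
+      : [2, -4]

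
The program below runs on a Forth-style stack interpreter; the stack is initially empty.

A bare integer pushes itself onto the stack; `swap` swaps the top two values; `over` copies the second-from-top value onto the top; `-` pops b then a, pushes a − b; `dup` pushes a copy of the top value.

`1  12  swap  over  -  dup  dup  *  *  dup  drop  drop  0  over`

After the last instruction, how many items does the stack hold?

1    → [1]
12   → [1, 12]
swap → [12, 1]
over → [12, 1, 12]
-    → [12, -11]
dup  → [12, -11, -11]
dup  → [12, -11, -11, -11]
*    → [12, -11, 121]
*    → [12, -1331]
dup  → [12, -1331, -1331]
drop → [12, -1331]
drop → [12]
0    → [12, 0]
over → [12, 0, 12]

3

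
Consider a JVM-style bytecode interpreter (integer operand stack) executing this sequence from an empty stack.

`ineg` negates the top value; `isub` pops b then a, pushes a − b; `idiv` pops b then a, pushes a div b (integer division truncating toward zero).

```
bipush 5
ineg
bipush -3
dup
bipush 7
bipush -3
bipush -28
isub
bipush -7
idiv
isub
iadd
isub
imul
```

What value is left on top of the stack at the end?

50

bipush 5   -> [5]
ineg       -> [-5]
bipush -3  -> [-5, -3]
dup        -> [-5, -3, -3]
bipush 7   -> [-5, -3, -3, 7]
bipush -3  -> [-5, -3, -3, 7, -3]
bipush -28 -> [-5, -3, -3, 7, -3, -28]
isub       -> [-5, -3, -3, 7, 25]
bipush -7  -> [-5, -3, -3, 7, 25, -7]
idiv       -> [-5, -3, -3, 7, -3]
isub       -> [-5, -3, -3, 10]
iadd       -> [-5, -3, 7]
isub       -> [-5, -10]
imul       -> [50]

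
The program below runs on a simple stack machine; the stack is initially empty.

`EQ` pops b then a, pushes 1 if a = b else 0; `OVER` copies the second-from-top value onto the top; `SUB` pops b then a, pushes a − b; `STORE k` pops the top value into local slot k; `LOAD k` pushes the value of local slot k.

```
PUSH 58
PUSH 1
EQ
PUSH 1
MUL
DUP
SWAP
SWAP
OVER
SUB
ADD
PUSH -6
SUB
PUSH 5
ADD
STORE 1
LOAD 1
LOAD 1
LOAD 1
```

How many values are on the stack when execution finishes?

3

PUSH 58  [58]
PUSH 1   [58, 1]
EQ       [0]
PUSH 1   [0, 1]
MUL      [0]
DUP      [0, 0]
SWAP     [0, 0]
SWAP     [0, 0]
OVER     [0, 0, 0]
SUB      [0, 0]
ADD      [0]
PUSH -6  [0, -6]
SUB      [6]
PUSH 5   [6, 5]
ADD      [11]
STORE 1  []
LOAD 1   [11]
LOAD 1   [11, 11]
LOAD 1   [11, 11, 11]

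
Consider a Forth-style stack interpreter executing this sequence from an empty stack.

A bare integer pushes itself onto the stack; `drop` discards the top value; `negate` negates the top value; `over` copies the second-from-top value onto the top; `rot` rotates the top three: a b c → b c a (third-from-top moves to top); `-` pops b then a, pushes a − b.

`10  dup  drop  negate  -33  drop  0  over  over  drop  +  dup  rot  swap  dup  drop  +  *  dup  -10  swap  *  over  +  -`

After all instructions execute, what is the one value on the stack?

2000

10     → 10
dup    → 10 10
drop   → 10
negate → -10
-33    → -10 -33
drop   → -10
0      → -10 0
over   → -10 0 -10
over   → -10 0 -10 0
drop   → -10 0 -10
+      → -10 -10
dup    → -10 -10 -10
rot    → -10 -10 -10
swap   → -10 -10 -10
dup    → -10 -10 -10 -10
drop   → -10 -10 -10
+      → -10 -20
*      → 200
dup    → 200 200
-10    → 200 200 -10
swap   → 200 -10 200
*      → 200 -2000
over   → 200 -2000 200
+      → 200 -1800
-      → 2000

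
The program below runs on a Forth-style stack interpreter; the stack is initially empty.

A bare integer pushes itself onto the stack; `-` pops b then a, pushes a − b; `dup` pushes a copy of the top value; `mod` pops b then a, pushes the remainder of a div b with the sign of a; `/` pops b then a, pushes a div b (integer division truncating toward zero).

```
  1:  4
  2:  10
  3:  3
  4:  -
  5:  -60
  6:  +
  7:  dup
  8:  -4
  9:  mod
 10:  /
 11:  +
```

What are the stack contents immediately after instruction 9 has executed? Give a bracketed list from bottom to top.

[4, -53, -1]

4    4
10   4 10
3    4 10 3
-    4 7
-60  4 7 -60
+    4 -53
dup  4 -53 -53
-4   4 -53 -53 -4
mod  4 -53 -1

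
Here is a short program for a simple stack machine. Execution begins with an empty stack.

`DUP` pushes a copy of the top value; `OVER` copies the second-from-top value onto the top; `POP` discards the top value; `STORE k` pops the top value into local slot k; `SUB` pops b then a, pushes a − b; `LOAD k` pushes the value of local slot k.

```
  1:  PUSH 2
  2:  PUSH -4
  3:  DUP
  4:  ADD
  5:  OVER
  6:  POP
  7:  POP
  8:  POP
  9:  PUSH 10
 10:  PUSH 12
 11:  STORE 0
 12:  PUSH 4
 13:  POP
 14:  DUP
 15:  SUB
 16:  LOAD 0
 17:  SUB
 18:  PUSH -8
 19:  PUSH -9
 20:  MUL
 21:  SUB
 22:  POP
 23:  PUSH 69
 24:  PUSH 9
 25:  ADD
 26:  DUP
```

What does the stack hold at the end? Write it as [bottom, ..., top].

[78, 78]

PUSH 2  : [2]
PUSH -4 : [2, -4]
DUP     : [2, -4, -4]
ADD     : [2, -8]
OVER    : [2, -8, 2]
POP     : [2, -8]
POP     : [2]
POP     : []
PUSH 10 : [10]
PUSH 12 : [10, 12]
STORE 0 : [10]
PUSH 4  : [10, 4]
POP     : [10]
DUP     : [10, 10]
SUB     : [0]
LOAD 0  : [0, 12]
SUB     : [-12]
PUSH -8 : [-12, -8]
PUSH -9 : [-12, -8, -9]
MUL     : [-12, 72]
SUB     : [-84]
POP     : []
PUSH 69 : [69]
PUSH 9  : [69, 9]
ADD     : [78]
DUP     : [78, 78]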